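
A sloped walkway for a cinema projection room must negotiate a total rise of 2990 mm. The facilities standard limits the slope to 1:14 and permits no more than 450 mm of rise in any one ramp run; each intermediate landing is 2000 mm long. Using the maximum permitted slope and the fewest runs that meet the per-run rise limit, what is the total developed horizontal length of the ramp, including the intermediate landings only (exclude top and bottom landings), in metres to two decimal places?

53.86 m

2990 / 450 = 6.64, so 7 ramp runs are needed. That means 6 intermediate landings.
Horizontal run for 2990 mm of rise at 1:14 is 2990 × 14 = 41860 mm.
6 intermediate landings contribute 6 × 2000 = 12000 mm.
Developed length = 41860 + 12000 = 53860 mm.
= 53.86 m.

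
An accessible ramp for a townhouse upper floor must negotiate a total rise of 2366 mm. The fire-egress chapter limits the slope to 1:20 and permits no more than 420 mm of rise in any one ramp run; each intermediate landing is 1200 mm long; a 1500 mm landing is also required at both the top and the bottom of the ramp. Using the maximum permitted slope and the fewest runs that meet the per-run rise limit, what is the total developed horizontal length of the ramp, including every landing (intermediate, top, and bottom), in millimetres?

2366 / 420 = 5.63, so 6 ramp runs are needed. That means 5 intermediate landings.
Ramp run (horizontal) at 1:20: 2366 × 20 = 47320 mm.
5 intermediate landings contribute 5 × 1200 = 6000 mm.
Top and bottom landings: 2 × 1500 = 3000 mm.
Total = 47320 + 6000 + 3000 = 56320 mm.

56320 mm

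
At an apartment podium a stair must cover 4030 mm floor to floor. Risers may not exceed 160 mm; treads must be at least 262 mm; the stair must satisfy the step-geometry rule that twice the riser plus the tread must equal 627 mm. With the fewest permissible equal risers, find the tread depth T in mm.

4030 / 160 = 25.188 → round up to 26 risers.
R = 4030 ÷ 26 = 155 mm.
From 2R + T = 627: T = 627 − 310 = 317 mm.

317 mm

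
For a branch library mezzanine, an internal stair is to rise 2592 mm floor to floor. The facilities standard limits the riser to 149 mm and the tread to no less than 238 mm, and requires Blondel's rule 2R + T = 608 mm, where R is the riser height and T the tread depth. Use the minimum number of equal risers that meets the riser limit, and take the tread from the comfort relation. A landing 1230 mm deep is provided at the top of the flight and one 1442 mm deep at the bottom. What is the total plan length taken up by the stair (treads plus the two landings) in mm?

8112 mm

At most 149 each: 2592/149 = 17.40, giving 18 risers.
Each riser is 2592/18 = 144 mm (≤ 149 mm).
T = 608 − 2·144 = 320 mm, which satisfies the 238 mm minimum.
Going = (18 − 1) × 320 = 5440 mm.
Enclosure = 5440 + 1230 + 1442 = 8112 mm.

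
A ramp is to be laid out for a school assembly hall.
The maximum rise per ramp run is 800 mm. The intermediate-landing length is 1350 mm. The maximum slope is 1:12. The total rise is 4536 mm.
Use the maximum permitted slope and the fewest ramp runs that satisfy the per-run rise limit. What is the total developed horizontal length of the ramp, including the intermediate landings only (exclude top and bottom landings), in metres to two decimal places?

4536 / 800 = 5.670 → round up to 6 ramp runs. That means 5 intermediate landings.
Horizontal run for 4536 mm of rise at 1:12 is 4536 × 12 = 54432 mm.
5 intermediate landings contribute 5 × 1350 = 6750 mm.
Total developed length = 54432 + 6750 = 61182 mm.
= 61.18 m.

61.18 m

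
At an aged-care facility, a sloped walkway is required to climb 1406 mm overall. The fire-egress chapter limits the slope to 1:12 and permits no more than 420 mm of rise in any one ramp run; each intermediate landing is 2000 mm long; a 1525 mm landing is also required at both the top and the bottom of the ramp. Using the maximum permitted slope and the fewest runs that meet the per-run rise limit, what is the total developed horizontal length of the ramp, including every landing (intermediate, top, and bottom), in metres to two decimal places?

25.92 m

1406 / 420 = 3.35, so 4 ramp runs are needed. That means 3 intermediate landings.
Horizontal run for 1406 mm of rise at 1:12 is 1406 × 12 = 16872 mm.
3 intermediate landings contribute 3 × 2000 = 6000 mm.
Top and bottom landings: 2 × 1525 = 3050 mm.
Total = 16872 + 6000 + 3050 = 25922 mm.
= 25.92 m.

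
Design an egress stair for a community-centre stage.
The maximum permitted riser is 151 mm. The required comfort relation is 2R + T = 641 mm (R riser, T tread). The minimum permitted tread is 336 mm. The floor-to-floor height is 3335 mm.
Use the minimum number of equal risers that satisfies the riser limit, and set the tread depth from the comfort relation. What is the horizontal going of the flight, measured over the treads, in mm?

At most 151 each: 3335/151 = 22.09, giving 23 risers.
Riser R = 3335 / 23 = 145 mm, within the 151 mm limit.
T = 641 − 2·145 = 351 mm, which satisfies the 336 mm minimum.
Treads = 23 − 1 = 22; going = 22 × 351 = 7722 mm.

7722 mm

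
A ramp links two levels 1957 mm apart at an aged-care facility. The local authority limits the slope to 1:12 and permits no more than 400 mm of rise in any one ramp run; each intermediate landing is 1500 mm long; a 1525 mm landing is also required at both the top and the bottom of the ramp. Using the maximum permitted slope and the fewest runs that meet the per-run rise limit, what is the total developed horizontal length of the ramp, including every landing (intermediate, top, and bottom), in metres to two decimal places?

32.53 m

1957 / 400 = 4.893 → round up to 5 ramp runs. That means 4 intermediate landings.
Horizontal run for 1957 mm of rise at 1:12 is 1957 × 12 = 23484 mm.
Intermediate landings: 4 × 1500 = 6000 mm.
Top and bottom landings: 2 × 1525 = 3050 mm.
Total = 23484 + 6000 + 3050 = 32534 mm.
= 32.53 m.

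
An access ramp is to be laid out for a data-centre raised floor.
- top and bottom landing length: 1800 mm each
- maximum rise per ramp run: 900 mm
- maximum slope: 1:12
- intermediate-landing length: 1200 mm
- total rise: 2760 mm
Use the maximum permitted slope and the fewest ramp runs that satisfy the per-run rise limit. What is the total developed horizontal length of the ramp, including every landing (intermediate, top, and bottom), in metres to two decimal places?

⌈2760/900⌉ = 4 ramp runs. That means 3 intermediate landings.
Horizontal run for 2760 mm of rise at 1:12 is 2760 × 12 = 33120 mm.
3 intermediate landings contribute 3 × 1200 = 3600 mm.
Top and bottom landings: 2 × 1800 = 3600 mm.
Total = 33120 + 3600 + 3600 = 40320 mm.
= 40.32 m.

40.32 m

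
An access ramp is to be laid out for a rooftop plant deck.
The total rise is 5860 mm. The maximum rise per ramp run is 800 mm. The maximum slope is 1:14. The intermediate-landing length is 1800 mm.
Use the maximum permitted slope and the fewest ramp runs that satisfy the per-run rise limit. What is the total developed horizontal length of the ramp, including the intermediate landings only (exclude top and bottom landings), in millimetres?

⌈5860/800⌉ = 8 ramp runs. That means 7 intermediate landings.
Horizontal run for 5860 mm of rise at 1:14 is 5860 × 14 = 82040 mm.
Intermediate landings: 7 × 1800 = 12600 mm.
Total developed length = 82040 + 12600 = 94640 mm.

94640 mm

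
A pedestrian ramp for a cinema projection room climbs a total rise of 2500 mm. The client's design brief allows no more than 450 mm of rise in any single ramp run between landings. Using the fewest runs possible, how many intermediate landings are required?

5 intermediate landings

At most 450 each: 2500/450 = 5.56, giving 6 ramp runs.
6 runs are separated by 5 intermediate landings.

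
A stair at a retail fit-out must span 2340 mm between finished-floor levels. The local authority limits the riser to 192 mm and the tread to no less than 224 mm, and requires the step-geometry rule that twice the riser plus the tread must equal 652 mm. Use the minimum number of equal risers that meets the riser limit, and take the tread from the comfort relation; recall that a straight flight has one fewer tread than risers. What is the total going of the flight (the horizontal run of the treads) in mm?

2340 / 192 = 12.188 → round up to 13 risers.
Riser R = 2340 / 13 = 180 mm, within the 192 mm limit.
From 2R + T = 652: T = 652 − 360 = 292 mm.
13 risers give 12 treads; going = 12 × 292 = 3504 mm.

3504 mm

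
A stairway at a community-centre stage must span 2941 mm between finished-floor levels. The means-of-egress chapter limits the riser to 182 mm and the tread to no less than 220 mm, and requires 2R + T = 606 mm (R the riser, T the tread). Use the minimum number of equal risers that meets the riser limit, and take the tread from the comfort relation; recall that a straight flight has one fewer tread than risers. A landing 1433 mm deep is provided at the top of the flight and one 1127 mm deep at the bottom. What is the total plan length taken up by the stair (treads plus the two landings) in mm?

⌈2941/182⌉ = 17 risers.
Riser R = 2941 / 17 = 173 mm, within the 182 mm limit.
Tread T = 606 − 2 × 173 = 260 mm (≥ 220 mm).
17 risers give 16 treads; going = 16 × 260 = 4160 mm.
Enclosure = 4160 + 1433 + 1127 = 6720 mm.

6720 mm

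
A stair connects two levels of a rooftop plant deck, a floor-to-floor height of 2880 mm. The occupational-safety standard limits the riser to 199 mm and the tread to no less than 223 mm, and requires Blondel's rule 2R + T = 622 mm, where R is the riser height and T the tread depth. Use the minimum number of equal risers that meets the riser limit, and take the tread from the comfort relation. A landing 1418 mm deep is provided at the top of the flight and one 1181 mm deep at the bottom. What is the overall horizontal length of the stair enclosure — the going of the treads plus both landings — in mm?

5931 mm

2880 / 199 = 14.47, so 15 risers are needed.
R = 2880 ÷ 15 = 192 mm.
T = 622 − 2·192 = 238 mm, which satisfies the 223 mm minimum.
15 risers give 14 treads; going = 14 × 238 = 3332 mm.
Enclosure = 3332 + 1418 + 1181 = 5931 mm.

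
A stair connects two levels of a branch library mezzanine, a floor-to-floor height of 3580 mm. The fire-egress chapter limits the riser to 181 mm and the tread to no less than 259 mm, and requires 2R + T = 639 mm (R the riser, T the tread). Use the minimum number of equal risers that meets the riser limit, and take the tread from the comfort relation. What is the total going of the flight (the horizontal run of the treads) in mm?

⌈3580/181⌉ = 20 risers.
Each riser is 3580/20 = 179 mm (≤ 181 mm).
From 2R + T = 639: T = 639 − 358 = 281 mm.
Going = (20 − 1) × 281 = 5339 mm.

5339 mm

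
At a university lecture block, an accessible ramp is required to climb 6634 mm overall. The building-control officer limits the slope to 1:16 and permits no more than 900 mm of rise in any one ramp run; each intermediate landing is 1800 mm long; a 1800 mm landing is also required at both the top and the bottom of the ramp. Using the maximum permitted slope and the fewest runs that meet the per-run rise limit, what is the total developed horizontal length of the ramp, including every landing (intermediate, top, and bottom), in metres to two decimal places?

6634 / 900 = 7.371 → round up to 8 ramp runs. That means 7 intermediate landings.
Ramp run (horizontal) at 1:16: 6634 × 16 = 106144 mm.
7 intermediate landings contribute 7 × 1800 = 12600 mm.
Top and bottom landings: 2 × 1800 = 3600 mm.
Total = 106144 + 12600 + 3600 = 122344 mm.
= 122.34 m.

122.34 m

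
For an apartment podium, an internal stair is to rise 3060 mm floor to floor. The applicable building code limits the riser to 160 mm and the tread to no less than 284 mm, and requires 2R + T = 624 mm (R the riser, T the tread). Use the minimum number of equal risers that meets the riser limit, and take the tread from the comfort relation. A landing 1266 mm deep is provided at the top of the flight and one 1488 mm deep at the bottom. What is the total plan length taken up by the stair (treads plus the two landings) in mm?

3060 / 160 = 19.12, so 20 risers are needed.
Riser R = 3060 / 20 = 153 mm, within the 160 mm limit.
From 2R + T = 624: T = 624 − 306 = 318 mm.
Going = (20 − 1) × 318 = 6042 mm.
Enclosure = 6042 + 1266 + 1488 = 8796 mm.

8796 mm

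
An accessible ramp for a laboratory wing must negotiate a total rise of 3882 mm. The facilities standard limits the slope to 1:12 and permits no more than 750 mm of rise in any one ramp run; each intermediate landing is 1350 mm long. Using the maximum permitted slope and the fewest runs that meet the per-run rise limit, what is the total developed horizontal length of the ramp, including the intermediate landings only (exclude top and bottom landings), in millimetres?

⌈3882/750⌉ = 6 ramp runs. That means 5 intermediate landings.
Horizontal run for 3882 mm of rise at 1:12 is 3882 × 12 = 46584 mm.
5 intermediate landings contribute 5 × 1350 = 6750 mm.
Total developed length = 46584 + 6750 = 53334 mm.

53334 mm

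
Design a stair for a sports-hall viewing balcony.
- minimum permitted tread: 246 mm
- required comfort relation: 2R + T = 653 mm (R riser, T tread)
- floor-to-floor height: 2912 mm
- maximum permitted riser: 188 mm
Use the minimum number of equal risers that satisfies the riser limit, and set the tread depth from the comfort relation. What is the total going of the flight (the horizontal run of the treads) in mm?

4335 mm

2912 / 188 = 15.49, so 16 risers are needed.
R = 2912 ÷ 16 = 182 mm.
Tread T = 653 − 2 × 182 = 289 mm (≥ 246 mm).
16 risers give 15 treads; going = 15 × 289 = 4335 mm.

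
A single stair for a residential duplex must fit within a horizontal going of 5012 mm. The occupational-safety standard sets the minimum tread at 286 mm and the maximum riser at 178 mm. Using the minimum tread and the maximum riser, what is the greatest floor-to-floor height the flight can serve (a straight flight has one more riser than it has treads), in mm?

5012 / 286 = 17.52, so 17 treads fit.
Risers = treads + 1 = 18.
Maximum height = 18 × 178 = 3204 mm.

3204 mm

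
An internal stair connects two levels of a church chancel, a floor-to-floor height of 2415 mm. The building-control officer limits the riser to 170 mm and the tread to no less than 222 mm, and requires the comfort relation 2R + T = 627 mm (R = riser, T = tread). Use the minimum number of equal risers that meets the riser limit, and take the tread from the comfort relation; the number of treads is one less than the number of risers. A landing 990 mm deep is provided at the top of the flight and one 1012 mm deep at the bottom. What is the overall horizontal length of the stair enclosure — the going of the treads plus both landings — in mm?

6272 mm

2415 / 170 = 14.206 → round up to 15 risers.
Each riser is 2415/15 = 161 mm (≤ 170 mm).
Tread T = 627 − 2 × 161 = 305 mm (≥ 222 mm).
Going = (15 − 1) × 305 = 4270 mm.
Add landings: 4270 + 990 + 1012 = 6272 mm.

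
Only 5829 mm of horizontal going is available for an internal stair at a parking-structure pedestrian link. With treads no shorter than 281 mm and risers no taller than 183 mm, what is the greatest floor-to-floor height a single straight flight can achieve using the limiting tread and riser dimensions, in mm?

Treads that fit: ⌊5829 / 281⌋ = 20.
Risers = treads + 1 = 21.
Maximum height = 21 × 183 = 3843 mm.

3843 mm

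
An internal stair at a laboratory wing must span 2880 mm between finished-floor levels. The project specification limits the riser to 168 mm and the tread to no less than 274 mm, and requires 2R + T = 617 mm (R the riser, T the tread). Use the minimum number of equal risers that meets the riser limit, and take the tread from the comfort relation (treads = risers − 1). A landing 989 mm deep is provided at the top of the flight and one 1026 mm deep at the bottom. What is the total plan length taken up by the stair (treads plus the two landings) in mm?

⌈2880/168⌉ = 18 risers.
R = 2880 ÷ 18 = 160 mm.
T = 617 − 2·160 = 297 mm, which satisfies the 274 mm minimum.
18 risers give 17 treads; going = 17 × 297 = 5049 mm.
Add landings: 5049 + 989 + 1026 = 7064 mm.

7064 mm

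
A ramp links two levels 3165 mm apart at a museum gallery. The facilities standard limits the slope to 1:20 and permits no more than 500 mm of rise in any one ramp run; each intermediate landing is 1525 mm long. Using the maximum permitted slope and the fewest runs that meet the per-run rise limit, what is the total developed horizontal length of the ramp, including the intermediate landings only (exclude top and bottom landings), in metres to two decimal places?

72.45 m

3165 / 500 = 6.330 → round up to 7 ramp runs. That means 6 intermediate landings.
Horizontal run for 3165 mm of rise at 1:20 is 3165 × 20 = 63300 mm.
6 intermediate landings contribute 6 × 1525 = 9150 mm.
Developed length = 63300 + 9150 = 72450 mm.
= 72.45 m.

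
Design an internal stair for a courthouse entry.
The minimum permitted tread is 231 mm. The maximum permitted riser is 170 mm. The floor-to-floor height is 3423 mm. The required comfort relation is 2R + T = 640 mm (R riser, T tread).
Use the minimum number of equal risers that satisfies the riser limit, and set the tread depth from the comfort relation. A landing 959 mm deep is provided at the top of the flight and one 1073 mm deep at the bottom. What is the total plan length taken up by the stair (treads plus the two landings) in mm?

8312 mm

3423 / 170 = 20.135 → round up to 21 risers.
R = 3423 ÷ 21 = 163 mm.
Tread T = 640 − 2 × 163 = 314 mm (≥ 231 mm).
Treads = 21 − 1 = 20; going = 20 × 314 = 6280 mm.
Add landings: 6280 + 959 + 1073 = 8312 mm.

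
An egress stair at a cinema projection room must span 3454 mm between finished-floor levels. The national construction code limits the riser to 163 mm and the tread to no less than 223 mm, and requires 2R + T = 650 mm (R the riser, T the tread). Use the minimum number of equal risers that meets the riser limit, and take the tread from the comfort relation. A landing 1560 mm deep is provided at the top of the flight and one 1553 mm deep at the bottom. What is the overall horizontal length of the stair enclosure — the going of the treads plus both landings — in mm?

⌈3454/163⌉ = 22 risers.
R = 3454 ÷ 22 = 157 mm.
Tread T = 650 − 2 × 157 = 336 mm (≥ 223 mm).
Treads = 22 − 1 = 21; going = 21 × 336 = 7056 mm.
Add landings: 7056 + 1560 + 1553 = 10169 mm.

10169 mm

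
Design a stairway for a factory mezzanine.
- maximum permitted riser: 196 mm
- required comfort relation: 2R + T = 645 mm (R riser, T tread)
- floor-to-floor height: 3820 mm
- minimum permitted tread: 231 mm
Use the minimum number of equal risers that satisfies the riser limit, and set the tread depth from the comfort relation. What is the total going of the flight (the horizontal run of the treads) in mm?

4997 mm

3820 / 196 = 19.490 → round up to 20 risers.
Riser R = 3820 / 20 = 191 mm, within the 196 mm limit.
From 2R + T = 645: T = 645 − 382 = 263 mm.
20 risers give 19 treads; going = 19 × 263 = 4997 mm.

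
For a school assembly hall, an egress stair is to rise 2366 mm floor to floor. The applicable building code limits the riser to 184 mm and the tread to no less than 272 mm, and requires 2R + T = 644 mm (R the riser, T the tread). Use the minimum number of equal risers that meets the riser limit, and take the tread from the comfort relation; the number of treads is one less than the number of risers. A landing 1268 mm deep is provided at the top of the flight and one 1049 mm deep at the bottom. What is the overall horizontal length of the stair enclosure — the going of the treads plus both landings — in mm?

5677 mm

2366 / 184 = 12.859 → round up to 13 risers.
Riser R = 2366 / 13 = 182 mm, within the 184 mm limit.
T = 644 − 2·182 = 280 mm, which satisfies the 272 mm minimum.
Treads = 13 − 1 = 12; going = 12 × 280 = 3360 mm.
Enclosure = 3360 + 1268 + 1049 = 5677 mm.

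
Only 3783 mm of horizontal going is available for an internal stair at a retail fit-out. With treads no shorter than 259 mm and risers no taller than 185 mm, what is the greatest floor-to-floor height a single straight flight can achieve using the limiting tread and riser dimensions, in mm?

2775 mm

Treads that fit: ⌊3783 / 259⌋ = 14.
Risers = treads + 1 = 15.
Maximum height = 15 × 185 = 2775 mm.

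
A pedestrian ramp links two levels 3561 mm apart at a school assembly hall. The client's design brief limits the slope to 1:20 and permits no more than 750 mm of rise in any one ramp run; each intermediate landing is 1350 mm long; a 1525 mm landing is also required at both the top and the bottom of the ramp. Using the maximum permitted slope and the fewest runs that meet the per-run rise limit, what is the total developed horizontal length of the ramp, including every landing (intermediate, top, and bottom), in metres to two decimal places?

3561 / 750 = 4.75, so 5 ramp runs are needed. That means 4 intermediate landings.
Horizontal run for 3561 mm of rise at 1:20 is 3561 × 20 = 71220 mm.
Intermediate landings: 4 × 1350 = 5400 mm.
Top and bottom landings: 2 × 1525 = 3050 mm.
Total = 71220 + 5400 + 3050 = 79670 mm.
= 79.67 m.

79.67 m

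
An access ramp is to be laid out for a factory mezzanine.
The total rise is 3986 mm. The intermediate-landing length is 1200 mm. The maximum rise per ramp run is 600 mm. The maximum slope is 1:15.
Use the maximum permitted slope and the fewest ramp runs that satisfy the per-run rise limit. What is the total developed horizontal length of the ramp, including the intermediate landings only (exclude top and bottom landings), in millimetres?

66990 mm

3986 / 600 = 6.643 → round up to 7 ramp runs. That means 6 intermediate landings.
Ramp run (horizontal) at 1:15: 3986 × 15 = 59790 mm.
Intermediate landings: 6 × 1200 = 7200 mm.
Developed length = 59790 + 7200 = 66990 mm.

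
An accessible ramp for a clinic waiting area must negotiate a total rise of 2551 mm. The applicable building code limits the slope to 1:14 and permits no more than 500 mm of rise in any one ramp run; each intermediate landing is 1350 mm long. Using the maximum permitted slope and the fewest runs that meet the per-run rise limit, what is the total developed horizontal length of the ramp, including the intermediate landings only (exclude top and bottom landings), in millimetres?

42464 mm

2551 / 500 = 5.102 → round up to 6 ramp runs. That means 5 intermediate landings.
Ramp run (horizontal) at 1:14: 2551 × 14 = 35714 mm.
5 intermediate landings contribute 5 × 1350 = 6750 mm.
Total developed length = 35714 + 6750 = 42464 mm.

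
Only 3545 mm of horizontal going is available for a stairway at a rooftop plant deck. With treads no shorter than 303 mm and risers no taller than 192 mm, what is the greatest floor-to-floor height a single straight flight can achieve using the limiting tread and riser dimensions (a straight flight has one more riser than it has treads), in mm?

2304 mm

Treads that fit: ⌊3545 / 303⌋ = 11.
Risers = treads + 1 = 12.
Maximum height = 12 × 192 = 2304 mm.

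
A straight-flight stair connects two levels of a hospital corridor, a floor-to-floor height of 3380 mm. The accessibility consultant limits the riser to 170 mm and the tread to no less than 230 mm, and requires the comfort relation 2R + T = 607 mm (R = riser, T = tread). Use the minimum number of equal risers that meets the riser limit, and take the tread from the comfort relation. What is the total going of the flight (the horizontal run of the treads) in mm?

⌈3380/170⌉ = 20 risers.
Each riser is 3380/20 = 169 mm (≤ 170 mm).
Tread T = 607 − 2 × 169 = 269 mm (≥ 230 mm).
Going = (20 − 1) × 269 = 5111 mm.

5111 mm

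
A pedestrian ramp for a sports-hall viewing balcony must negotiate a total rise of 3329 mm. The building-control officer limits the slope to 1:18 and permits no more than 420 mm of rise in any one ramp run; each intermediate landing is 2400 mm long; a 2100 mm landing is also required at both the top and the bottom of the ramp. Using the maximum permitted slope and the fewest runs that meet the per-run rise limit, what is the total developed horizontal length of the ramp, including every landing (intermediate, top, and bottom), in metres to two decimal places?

80.92 m

3329 / 420 = 7.93, so 8 ramp runs are needed. That means 7 intermediate landings.
Horizontal run for 3329 mm of rise at 1:18 is 3329 × 18 = 59922 mm.
Intermediate landings: 7 × 2400 = 16800 mm.
Top and bottom landings: 2 × 2100 = 4200 mm.
Total = 59922 + 16800 + 4200 = 80922 mm.
= 80.92 m.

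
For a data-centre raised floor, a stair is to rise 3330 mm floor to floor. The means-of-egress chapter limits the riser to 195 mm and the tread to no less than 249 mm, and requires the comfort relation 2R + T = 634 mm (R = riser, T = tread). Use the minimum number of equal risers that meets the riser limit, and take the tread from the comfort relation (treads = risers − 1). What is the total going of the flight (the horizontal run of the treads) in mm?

4488 mm

At most 195 each: 3330/195 = 17.08, giving 18 risers.
Riser R = 3330 / 18 = 185 mm, within the 195 mm limit.
Tread T = 634 − 2 × 185 = 264 mm (≥ 249 mm).
18 risers give 17 treads; going = 17 × 264 = 4488 mm.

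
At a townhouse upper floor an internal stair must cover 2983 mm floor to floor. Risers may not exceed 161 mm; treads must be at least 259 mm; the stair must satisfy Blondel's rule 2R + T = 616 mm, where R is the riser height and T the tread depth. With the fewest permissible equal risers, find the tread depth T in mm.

At most 161 each: 2983/161 = 18.53, giving 19 risers.
R = 2983 ÷ 19 = 157 mm.
From 2R + T = 616: T = 616 − 314 = 302 mm.

302 mm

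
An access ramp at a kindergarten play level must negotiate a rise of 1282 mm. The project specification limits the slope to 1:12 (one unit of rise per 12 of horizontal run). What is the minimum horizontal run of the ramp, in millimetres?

At 1:12 the run is 12 × 1282 = 15384 mm.

15384 mm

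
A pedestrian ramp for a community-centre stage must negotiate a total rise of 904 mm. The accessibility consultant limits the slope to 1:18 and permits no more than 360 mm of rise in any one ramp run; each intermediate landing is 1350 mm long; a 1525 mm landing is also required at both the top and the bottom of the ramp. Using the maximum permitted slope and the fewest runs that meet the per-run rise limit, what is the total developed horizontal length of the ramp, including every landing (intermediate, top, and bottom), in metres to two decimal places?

22.02 m

904 / 360 = 2.511 → round up to 3 ramp runs. That means 2 intermediate landings.
Ramp run (horizontal) at 1:18: 904 × 18 = 16272 mm.
Intermediate landings: 2 × 1350 = 2700 mm.
Top and bottom landings: 2 × 1525 = 3050 mm.
Total = 16272 + 2700 + 3050 = 22022 mm.
= 22.02 m.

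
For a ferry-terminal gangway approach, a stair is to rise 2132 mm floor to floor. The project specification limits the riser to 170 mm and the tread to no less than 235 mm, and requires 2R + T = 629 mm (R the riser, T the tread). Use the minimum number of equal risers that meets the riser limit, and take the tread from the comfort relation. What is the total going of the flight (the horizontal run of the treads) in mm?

3612 mm

⌈2132/170⌉ = 13 risers.
Each riser is 2132/13 = 164 mm (≤ 170 mm).
Tread T = 629 − 2 × 164 = 301 mm (≥ 235 mm).
Going = (13 − 1) × 301 = 3612 mm.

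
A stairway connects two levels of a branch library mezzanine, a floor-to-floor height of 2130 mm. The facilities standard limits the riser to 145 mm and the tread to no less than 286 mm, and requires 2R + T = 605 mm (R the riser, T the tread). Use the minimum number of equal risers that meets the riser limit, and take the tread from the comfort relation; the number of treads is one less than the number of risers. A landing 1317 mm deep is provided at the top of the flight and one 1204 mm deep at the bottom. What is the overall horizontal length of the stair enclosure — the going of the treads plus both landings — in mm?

7015 mm

At most 145 each: 2130/145 = 14.69, giving 15 risers.
Riser R = 2130 / 15 = 142 mm, within the 145 mm limit.
Tread T = 605 − 2 × 142 = 321 mm (≥ 286 mm).
Going = (15 − 1) × 321 = 4494 mm.
Add landings: 4494 + 1317 + 1204 = 7015 mm.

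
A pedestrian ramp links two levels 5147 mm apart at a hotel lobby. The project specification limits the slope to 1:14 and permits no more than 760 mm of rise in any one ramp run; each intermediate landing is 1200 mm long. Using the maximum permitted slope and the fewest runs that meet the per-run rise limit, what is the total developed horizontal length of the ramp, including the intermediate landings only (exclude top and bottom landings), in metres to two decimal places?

5147 / 760 = 6.772 → round up to 7 ramp runs. That means 6 intermediate landings.
Ramp run (horizontal) at 1:14: 5147 × 14 = 72058 mm.
6 intermediate landings contribute 6 × 1200 = 7200 mm.
Developed length = 72058 + 7200 = 79258 mm.
= 79.26 m.

79.26 m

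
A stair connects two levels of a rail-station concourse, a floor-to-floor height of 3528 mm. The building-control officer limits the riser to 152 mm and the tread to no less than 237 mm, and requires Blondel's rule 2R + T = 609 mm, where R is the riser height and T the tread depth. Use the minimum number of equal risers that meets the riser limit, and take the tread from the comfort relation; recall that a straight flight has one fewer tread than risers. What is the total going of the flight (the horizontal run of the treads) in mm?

At most 152 each: 3528/152 = 23.21, giving 24 risers.
Riser R = 3528 / 24 = 147 mm, within the 152 mm limit.
From 2R + T = 609: T = 609 − 294 = 315 mm.
24 risers give 23 treads; going = 23 × 315 = 7245 mm.

7245 mm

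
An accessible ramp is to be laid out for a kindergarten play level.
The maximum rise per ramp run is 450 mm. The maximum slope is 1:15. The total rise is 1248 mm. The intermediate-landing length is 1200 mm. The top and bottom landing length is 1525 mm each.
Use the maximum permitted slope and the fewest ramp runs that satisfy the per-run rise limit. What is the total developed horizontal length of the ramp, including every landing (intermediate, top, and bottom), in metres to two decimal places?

At most 450 each: 1248/450 = 2.77, giving 3 ramp runs. That means 2 intermediate landings.
Ramp run (horizontal) at 1:15: 1248 × 15 = 18720 mm.
2 intermediate landings contribute 2 × 1200 = 2400 mm.
Top and bottom landings: 2 × 1525 = 3050 mm.
Total = 18720 + 2400 + 3050 = 24170 mm.
= 24.17 m.

24.17 m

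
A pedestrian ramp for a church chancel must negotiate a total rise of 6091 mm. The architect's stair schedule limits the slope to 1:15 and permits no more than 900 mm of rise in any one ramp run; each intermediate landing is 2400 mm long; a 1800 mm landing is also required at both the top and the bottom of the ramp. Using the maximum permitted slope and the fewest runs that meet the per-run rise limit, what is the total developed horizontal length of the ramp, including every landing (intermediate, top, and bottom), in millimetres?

At most 900 each: 6091/900 = 6.77, giving 7 ramp runs. That means 6 intermediate landings.
Ramp run (horizontal) at 1:15: 6091 × 15 = 91365 mm.
6 intermediate landings contribute 6 × 2400 = 14400 mm.
Top and bottom landings: 2 × 1800 = 3600 mm.
Total = 91365 + 14400 + 3600 = 109365 mm.

109365 mm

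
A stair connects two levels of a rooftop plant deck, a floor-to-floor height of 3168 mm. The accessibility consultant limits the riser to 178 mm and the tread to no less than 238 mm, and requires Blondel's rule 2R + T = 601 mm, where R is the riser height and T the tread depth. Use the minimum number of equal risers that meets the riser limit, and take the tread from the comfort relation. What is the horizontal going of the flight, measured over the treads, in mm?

4233 mm

At most 178 each: 3168/178 = 17.80, giving 18 risers.
Riser R = 3168 / 18 = 176 mm, within the 178 mm limit.
From 2R + T = 601: T = 601 − 352 = 249 mm.
18 risers give 17 treads; going = 17 × 249 = 4233 mm.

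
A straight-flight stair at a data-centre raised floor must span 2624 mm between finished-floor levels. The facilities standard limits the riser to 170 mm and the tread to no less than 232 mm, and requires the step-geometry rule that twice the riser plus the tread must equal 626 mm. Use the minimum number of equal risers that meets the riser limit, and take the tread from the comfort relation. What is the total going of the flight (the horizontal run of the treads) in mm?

At most 170 each: 2624/170 = 15.44, giving 16 risers.
Each riser is 2624/16 = 164 mm (≤ 170 mm).
From 2R + T = 626: T = 626 − 328 = 298 mm.
Going = (16 − 1) × 298 = 4470 mm.

4470 mm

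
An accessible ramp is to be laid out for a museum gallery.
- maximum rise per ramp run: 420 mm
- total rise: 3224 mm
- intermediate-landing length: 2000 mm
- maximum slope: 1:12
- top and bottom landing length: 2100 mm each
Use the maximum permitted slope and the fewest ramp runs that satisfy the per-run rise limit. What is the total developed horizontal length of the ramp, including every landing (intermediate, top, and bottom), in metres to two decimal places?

56.89 m

3224 / 420 = 7.68, so 8 ramp runs are needed. That means 7 intermediate landings.
Ramp run (horizontal) at 1:12: 3224 × 12 = 38688 mm.
Intermediate landings: 7 × 2000 = 14000 mm.
Top and bottom landings: 2 × 2100 = 4200 mm.
Total = 38688 + 14000 + 4200 = 56888 mm.
= 56.89 m.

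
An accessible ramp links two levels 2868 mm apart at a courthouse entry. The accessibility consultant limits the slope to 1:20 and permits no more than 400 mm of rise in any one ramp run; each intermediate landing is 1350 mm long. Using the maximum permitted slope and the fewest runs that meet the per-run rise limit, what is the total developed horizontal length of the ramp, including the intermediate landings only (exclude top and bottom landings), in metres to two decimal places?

At most 400 each: 2868/400 = 7.17, giving 8 ramp runs. That means 7 intermediate landings.
Ramp run (horizontal) at 1:20: 2868 × 20 = 57360 mm.
7 intermediate landings contribute 7 × 1350 = 9450 mm.
Total developed length = 57360 + 9450 = 66810 mm.
= 66.81 m.

66.81 m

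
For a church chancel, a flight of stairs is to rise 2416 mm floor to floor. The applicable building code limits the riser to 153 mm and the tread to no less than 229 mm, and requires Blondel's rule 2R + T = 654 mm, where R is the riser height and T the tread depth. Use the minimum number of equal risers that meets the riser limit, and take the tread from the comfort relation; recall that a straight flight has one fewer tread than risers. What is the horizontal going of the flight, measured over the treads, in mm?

5280 mm

2416 / 153 = 15.79, so 16 risers are needed.
Each riser is 2416/16 = 151 mm (≤ 153 mm).
From 2R + T = 654: T = 654 − 302 = 352 mm.
Treads = 16 − 1 = 15; going = 15 × 352 = 5280 mm.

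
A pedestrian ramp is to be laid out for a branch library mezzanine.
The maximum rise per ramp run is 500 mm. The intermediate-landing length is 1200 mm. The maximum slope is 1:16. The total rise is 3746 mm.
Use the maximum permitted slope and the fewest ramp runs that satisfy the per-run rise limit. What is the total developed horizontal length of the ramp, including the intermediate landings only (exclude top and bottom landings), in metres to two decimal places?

68.34 m

At most 500 each: 3746/500 = 7.49, giving 8 ramp runs. That means 7 intermediate landings.
Horizontal run for 3746 mm of rise at 1:16 is 3746 × 16 = 59936 mm.
Intermediate landings: 7 × 1200 = 8400 mm.
Total developed length = 59936 + 8400 = 68336 mm.
= 68.34 m.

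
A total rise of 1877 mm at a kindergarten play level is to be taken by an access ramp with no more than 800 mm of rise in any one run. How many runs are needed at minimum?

3 runs

At most 800 each: 1877/800 = 2.35, giving 3 ramp runs.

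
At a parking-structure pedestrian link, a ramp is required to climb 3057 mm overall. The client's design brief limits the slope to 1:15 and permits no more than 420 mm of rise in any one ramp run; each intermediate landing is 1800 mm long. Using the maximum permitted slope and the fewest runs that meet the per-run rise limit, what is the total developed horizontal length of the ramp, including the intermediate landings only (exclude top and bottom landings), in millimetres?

58455 mm

At most 420 each: 3057/420 = 7.28, giving 8 ramp runs. That means 7 intermediate landings.
Ramp run (horizontal) at 1:15: 3057 × 15 = 45855 mm.
7 intermediate landings contribute 7 × 1800 = 12600 mm.
Developed length = 45855 + 12600 = 58455 mm.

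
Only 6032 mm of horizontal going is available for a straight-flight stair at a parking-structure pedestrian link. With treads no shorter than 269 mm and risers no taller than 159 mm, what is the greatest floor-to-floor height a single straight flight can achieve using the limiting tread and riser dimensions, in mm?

3657 mm

6032 / 269 = 22.42, so 22 treads fit.
Risers = treads + 1 = 23.
Maximum height = 23 × 159 = 3657 mm.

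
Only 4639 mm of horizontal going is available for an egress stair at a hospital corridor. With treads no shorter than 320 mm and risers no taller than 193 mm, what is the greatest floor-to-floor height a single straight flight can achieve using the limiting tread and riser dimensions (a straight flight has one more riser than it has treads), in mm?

2895 mm

Treads that fit: ⌊4639 / 320⌋ = 14.
Risers = treads + 1 = 15.
Maximum height = 15 × 193 = 2895 mm.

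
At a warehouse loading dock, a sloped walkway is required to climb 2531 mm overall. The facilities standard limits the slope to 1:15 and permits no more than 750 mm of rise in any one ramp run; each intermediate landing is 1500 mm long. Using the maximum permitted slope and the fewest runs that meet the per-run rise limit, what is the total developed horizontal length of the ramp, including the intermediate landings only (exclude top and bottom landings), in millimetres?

⌈2531/750⌉ = 4 ramp runs. That means 3 intermediate landings.
Horizontal run for 2531 mm of rise at 1:15 is 2531 × 15 = 37965 mm.
3 intermediate landings contribute 3 × 1500 = 4500 mm.
Developed length = 37965 + 4500 = 42465 mm.

42465 mm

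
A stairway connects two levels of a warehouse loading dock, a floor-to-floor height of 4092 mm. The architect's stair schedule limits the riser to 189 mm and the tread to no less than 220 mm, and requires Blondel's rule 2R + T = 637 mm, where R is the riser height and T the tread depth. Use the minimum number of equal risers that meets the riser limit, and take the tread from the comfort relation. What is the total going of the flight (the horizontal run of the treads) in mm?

5565 mm

4092 / 189 = 21.651 → round up to 22 risers.
Riser R = 4092 / 22 = 186 mm, within the 189 mm limit.
T = 637 − 2·186 = 265 mm, which satisfies the 220 mm minimum.
Treads = 22 − 1 = 21; going = 21 × 265 = 5565 mm.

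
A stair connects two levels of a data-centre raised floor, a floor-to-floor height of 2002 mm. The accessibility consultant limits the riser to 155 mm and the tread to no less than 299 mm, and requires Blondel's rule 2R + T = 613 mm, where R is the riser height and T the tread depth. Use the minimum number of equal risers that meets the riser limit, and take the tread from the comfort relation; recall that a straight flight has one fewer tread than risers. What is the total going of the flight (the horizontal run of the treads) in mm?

At most 155 each: 2002/155 = 12.92, giving 13 risers.
R = 2002 ÷ 13 = 154 mm.
T = 613 − 2·154 = 305 mm, which satisfies the 299 mm minimum.
13 risers give 12 treads; going = 12 × 305 = 3660 mm.

3660 mm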